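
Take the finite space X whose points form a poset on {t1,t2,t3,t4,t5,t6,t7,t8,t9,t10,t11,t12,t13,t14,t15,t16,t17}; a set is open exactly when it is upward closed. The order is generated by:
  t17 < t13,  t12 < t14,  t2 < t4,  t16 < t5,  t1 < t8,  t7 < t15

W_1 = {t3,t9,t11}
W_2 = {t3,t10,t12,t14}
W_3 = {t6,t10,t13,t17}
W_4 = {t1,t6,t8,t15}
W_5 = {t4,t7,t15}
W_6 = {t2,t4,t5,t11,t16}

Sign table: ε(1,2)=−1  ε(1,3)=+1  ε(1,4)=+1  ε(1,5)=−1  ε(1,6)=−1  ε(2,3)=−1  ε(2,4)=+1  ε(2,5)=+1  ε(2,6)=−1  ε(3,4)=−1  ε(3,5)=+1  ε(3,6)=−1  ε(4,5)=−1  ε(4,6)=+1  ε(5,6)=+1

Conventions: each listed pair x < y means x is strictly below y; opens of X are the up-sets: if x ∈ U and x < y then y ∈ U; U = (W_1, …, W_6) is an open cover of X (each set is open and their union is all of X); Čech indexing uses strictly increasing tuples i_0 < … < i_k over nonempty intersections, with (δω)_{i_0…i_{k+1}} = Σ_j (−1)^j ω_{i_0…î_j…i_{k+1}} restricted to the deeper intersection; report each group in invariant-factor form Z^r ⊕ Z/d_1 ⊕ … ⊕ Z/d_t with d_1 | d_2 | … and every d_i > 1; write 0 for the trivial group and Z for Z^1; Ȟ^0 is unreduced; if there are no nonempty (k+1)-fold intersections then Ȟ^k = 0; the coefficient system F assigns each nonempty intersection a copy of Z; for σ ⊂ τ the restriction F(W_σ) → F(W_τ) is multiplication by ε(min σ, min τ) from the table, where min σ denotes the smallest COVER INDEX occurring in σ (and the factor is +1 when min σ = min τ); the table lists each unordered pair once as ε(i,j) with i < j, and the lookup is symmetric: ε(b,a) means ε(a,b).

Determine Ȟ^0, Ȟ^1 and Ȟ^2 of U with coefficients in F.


nerve of the cover:
  W12={t3} W16={t11} W23={t10} W34={t6} W45={t15} W56={t4}
C dims 6,6; δ0: rk 6, SNF 1^5·2
Ȟ^0 = (6 − 6) − 0 = 0, so Ȟ^0 ≅ 0
Ȟ^1 = (6 − 0) − 6 = 0 plus torsion [2], so Ȟ^1 ≅ Z/2
Ȟ^2 = (0 − 0) − 0 = 0, so Ȟ^2 ≅ 0

Ȟ^0(U;F) ≅ 0; Ȟ^1(U;F) ≅ Z/2; Ȟ^2(U;F) ≅ 0


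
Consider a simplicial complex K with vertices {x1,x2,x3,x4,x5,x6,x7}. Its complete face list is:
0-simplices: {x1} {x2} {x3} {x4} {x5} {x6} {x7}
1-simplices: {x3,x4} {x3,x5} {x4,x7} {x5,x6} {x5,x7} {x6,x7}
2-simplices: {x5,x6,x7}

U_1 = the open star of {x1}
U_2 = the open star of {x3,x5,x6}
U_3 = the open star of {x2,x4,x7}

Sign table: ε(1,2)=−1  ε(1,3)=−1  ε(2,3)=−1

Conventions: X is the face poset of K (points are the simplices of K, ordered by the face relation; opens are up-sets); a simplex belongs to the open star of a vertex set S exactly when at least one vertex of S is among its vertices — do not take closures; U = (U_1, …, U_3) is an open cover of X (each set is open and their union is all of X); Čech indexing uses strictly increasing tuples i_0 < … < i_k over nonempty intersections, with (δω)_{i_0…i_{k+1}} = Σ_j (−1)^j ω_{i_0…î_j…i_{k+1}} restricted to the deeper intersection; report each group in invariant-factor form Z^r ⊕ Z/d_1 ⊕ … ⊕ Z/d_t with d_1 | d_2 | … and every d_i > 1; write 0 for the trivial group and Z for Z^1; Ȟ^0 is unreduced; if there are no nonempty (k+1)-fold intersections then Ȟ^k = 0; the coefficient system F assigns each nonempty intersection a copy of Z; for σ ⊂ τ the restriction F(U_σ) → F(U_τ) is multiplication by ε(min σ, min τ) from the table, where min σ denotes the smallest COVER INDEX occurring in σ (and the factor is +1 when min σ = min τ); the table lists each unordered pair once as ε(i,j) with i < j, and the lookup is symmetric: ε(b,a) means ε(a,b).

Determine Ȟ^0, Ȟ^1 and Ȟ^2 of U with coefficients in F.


nonempty overlaps:
  U1={{x1}} U2={{x3},{x5},{x6},{x3,x4},{x3,x5},{x5,x6},{x5,x7},{x6,x7},{x5,x6,x7}} U3={{x2},{x4},{x7},{x3,x4},{x4,x7},{x5,x7},{x6,x7},{x5,x6,x7}}
  U23={{x3,x4},{x5,x7},{x6,x7},{x5,x6,x7}}
C dims 3,1; δ0: rk 1, SNF 1^1
degree 0: 3−1−0 = 2 → Ȟ^0 ≅ Z^2
degree 1: 1−0−1 = 0 → Ȟ^1 ≅ 0
degree 2: 0−0−0 = 0 → Ȟ^2 ≅ 0

Ȟ^0 = Z^2,  Ȟ^1 = 0,  Ȟ^2 = 0


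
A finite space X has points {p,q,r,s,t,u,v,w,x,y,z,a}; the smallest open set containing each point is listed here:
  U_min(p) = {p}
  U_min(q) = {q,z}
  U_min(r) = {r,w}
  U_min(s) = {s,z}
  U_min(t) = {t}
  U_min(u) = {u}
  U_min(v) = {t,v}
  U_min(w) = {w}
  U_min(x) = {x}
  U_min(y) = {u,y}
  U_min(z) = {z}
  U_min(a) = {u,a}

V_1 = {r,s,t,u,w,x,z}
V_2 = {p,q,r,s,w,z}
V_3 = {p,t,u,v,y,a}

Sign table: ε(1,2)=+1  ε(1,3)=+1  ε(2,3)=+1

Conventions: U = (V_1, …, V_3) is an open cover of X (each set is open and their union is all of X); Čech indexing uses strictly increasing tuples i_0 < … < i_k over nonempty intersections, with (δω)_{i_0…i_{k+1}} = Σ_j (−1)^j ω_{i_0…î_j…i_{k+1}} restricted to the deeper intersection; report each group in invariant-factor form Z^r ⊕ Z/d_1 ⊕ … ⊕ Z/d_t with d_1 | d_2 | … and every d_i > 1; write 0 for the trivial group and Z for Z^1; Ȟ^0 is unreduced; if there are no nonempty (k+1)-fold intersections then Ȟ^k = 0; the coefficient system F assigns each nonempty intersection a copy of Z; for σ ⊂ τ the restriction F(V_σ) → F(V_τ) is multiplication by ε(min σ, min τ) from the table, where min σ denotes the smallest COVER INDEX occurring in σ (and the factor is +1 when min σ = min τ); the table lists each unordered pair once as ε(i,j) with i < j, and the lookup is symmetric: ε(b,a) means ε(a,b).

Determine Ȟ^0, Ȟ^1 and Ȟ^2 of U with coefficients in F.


nonempty intersections:
  V12={r,s,w,z} V13={t,u} V23={p}
C dims 3,3; δ0: rk 2, SNF 1^2
Ȟ^0: (3−2)−0=1 ⇒ Z
Ȟ^1: (3−0)−2=1 ⇒ Z
Ȟ^2: (0−0)−0=0 ⇒ 0

Ȟ^0(U;F) ≅ Z,  Ȟ^1(U;F) ≅ Z,  Ȟ^2(U;F) ≅ 0


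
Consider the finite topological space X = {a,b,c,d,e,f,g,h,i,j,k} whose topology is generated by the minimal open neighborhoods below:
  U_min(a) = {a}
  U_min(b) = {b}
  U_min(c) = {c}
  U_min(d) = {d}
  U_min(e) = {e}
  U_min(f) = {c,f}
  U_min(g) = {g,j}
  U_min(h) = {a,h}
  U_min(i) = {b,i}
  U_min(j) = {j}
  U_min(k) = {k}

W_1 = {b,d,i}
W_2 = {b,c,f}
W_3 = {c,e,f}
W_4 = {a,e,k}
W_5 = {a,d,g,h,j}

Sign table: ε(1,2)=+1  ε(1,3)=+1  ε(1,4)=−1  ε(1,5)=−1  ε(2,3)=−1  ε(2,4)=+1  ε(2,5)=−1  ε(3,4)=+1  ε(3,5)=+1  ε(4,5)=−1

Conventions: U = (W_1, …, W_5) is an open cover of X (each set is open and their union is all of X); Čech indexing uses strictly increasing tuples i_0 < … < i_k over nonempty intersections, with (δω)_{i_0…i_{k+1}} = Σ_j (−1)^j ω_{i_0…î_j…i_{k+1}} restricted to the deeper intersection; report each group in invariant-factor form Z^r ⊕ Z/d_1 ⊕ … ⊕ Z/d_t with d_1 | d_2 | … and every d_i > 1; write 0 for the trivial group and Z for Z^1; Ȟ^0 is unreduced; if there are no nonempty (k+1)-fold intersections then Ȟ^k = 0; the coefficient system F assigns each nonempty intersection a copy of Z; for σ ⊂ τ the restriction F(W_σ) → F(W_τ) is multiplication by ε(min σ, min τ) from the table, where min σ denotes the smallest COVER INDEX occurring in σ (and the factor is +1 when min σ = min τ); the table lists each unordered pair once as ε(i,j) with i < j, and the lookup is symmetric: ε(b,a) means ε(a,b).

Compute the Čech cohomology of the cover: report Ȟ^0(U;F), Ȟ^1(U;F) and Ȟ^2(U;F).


Ȟ^0(U;F) ≅ 0, Ȟ^1(U;F) ≅ Z/2 and Ȟ^2(U;F) ≅ 0

intersection data:
  W12={b} W15={d} W23={c,f} W34={e} W45={a}
C dims 5,5; δ0: rk 5, SNF 1^4·2
Ȟ^0 = (5 − 5) − 0 = 0, so Ȟ^0 ≅ 0
Ȟ^1 = (5 − 0) − 5 = 0 plus torsion [2], so Ȟ^1 ≅ Z/2
Ȟ^2 = (0 − 0) − 0 = 0, so Ȟ^2 ≅ 0


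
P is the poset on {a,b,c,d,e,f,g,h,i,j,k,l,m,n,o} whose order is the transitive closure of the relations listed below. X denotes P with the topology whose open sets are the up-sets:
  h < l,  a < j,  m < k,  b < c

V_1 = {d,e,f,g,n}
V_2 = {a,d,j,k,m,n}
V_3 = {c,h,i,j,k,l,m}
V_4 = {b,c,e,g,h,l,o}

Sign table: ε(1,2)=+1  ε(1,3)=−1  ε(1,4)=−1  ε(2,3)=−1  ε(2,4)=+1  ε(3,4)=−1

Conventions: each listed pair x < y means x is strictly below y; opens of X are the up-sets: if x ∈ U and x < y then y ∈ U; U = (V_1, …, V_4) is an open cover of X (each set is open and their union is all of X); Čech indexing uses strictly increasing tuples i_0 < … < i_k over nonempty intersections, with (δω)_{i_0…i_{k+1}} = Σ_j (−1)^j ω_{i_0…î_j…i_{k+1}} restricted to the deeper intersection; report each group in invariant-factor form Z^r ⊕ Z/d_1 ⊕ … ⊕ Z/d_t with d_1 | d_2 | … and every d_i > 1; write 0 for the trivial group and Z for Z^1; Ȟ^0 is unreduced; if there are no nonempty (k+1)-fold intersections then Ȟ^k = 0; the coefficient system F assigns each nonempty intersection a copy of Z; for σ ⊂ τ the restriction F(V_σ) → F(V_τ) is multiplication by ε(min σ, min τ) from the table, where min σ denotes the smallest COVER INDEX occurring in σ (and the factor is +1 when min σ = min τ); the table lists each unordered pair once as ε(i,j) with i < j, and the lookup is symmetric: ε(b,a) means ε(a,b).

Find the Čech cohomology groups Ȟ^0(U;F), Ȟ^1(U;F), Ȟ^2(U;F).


Ȟ^0(U;F) ≅ 0,  Ȟ^1(U;F) ≅ Z/2,  Ȟ^2(U;F) ≅ 0

nerve of the cover:
  V12={d,n} V14={e,g} V23={j,k,m} V34={c,h,l}
C dims 4,4; δ0: rk 4, SNF 1^3·2
Ȟ^0 = (4 − 4) − 0 = 0, so Ȟ^0 ≅ 0
Ȟ^1 = (4 − 0) − 4 = 0 plus torsion [2], so Ȟ^1 ≅ Z/2
Ȟ^2 = (0 − 0) − 0 = 0, so Ȟ^2 ≅ 0


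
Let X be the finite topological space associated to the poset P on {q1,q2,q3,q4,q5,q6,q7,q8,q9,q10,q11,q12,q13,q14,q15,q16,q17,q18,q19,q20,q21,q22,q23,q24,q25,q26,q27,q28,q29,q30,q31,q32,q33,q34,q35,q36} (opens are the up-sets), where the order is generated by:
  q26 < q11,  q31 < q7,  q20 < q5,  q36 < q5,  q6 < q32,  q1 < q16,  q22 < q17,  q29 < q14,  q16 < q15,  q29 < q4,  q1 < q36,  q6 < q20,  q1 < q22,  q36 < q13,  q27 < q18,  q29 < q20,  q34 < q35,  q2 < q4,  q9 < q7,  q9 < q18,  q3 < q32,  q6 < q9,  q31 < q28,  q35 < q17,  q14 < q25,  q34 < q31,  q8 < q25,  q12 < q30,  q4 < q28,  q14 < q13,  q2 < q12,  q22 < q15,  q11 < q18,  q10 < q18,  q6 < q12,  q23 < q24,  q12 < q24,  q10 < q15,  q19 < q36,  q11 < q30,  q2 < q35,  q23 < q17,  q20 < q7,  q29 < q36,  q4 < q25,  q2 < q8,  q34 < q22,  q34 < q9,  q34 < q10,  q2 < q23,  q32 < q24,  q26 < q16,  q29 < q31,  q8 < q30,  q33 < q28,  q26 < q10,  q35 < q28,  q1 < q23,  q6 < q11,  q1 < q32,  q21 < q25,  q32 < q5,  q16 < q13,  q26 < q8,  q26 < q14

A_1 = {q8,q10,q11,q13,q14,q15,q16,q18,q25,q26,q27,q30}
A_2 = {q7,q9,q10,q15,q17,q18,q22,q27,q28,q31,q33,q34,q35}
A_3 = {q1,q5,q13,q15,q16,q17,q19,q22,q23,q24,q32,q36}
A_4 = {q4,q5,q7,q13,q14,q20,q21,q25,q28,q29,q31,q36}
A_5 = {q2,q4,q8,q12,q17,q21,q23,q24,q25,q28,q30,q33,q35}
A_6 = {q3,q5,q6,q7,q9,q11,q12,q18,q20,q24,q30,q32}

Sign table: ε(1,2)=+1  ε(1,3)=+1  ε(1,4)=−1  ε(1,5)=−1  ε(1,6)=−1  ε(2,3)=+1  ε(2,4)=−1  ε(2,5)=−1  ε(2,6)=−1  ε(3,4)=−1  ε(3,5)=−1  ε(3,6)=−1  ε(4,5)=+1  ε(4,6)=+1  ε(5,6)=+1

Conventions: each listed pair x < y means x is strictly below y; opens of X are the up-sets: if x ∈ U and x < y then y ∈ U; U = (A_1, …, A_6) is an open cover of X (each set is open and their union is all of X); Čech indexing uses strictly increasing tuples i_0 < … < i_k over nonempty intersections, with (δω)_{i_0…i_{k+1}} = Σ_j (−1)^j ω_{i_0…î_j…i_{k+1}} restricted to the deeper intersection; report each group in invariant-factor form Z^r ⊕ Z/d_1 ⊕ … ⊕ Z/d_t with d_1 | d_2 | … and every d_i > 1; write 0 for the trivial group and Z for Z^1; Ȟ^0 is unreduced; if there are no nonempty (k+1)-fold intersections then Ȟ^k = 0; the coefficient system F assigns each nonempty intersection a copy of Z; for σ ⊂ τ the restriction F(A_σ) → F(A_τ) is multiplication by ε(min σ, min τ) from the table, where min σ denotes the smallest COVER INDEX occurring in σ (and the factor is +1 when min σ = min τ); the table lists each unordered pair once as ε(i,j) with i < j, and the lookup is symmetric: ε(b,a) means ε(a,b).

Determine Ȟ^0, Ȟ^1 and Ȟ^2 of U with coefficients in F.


nonempty intersections:
  A12={q10,q15,q18,q27} A13={q13,q15,q16} A14={q13,q14,q25} A15={q8,q25,q30} A16={q11,q18,q30} A23={q15,q17,q22} A24={q7,q28,q31} A25={q17,q28,q33,q35} A26={q7,q9,q18} A34={q5,q13,q36} A35={q17,q23,q24} A36={q5,q24,q32} A45={q4,q21,q25,q28} A46={q5,q7,q20} A56={q12,q24,q30}
  A123={q15} A126={q18} A134={q13} A145={q25} A156={q30} A235={q17} A245={q28} A246={q7} A346={q5} A356={q24}
C dims 6,15,10; δ0: rk 5, SNF 1^5; δ1: rk 10, SNF 1^9·2
Ȟ^0: (6−5)−0=1 ⇒ Z
Ȟ^1: (15−10)−5=0 ⇒ 0
Ȟ^2: (10−0)−10=0 plus torsion [2] ⇒ Z/2

Ȟ^0(U;F) ≅ Z; Ȟ^1(U;F) ≅ 0; Ȟ^2(U;F) ≅ Z/2


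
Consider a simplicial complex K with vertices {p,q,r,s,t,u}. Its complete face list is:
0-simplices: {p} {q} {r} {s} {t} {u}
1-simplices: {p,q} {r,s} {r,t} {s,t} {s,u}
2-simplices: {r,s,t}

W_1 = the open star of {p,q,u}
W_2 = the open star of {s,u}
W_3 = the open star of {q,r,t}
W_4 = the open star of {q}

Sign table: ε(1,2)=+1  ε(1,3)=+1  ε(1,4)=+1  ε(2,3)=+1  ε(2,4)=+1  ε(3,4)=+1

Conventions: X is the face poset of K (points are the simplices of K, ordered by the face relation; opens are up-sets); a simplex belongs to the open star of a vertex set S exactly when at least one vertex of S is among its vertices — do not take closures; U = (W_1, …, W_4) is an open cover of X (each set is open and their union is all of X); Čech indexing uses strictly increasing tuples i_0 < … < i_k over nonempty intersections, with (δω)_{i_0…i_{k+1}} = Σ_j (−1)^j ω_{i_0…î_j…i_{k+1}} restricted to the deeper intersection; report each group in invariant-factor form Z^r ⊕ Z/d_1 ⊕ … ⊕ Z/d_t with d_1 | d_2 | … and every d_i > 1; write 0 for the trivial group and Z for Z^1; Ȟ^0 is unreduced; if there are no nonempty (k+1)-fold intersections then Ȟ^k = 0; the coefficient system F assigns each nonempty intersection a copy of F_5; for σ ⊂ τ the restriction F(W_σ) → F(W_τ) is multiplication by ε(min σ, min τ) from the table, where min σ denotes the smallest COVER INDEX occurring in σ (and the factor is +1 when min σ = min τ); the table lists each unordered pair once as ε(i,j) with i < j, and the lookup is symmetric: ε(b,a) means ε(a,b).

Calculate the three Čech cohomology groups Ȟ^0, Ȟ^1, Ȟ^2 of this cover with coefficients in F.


nerve simplices:
  W1={{p},{q},{u},{p,q},{s,u}} W2={{s},{u},{r,s},{s,t},{s,u},{r,s,t}} W3={{q},{r},{t},{p,q},{r,s},{r,t},{s,t},{r,s,t}} W4={{q},{p,q}}
  W12={{u},{s,u}} W13={{q},{p,q}} W14={{q},{p,q}} W23={{r,s},{s,t},{r,s,t}} W34={{q},{p,q}}
  W134={{q},{p,q}}
C dims 4,5,1; δ0: rk_F5 3; δ1: rk_F5 1
degree 0: 4−3−0 = 1 → Ȟ^0 ≅ Z/5
degree 1: 5−1−3 = 1 → Ȟ^1 ≅ Z/5
degree 2: 1−0−1 = 0 → Ȟ^2 ≅ 0

Ȟ^0(U;F) ≅ Z/5, Ȟ^1(U;F) ≅ Z/5, Ȟ^2(U;F) ≅ 0


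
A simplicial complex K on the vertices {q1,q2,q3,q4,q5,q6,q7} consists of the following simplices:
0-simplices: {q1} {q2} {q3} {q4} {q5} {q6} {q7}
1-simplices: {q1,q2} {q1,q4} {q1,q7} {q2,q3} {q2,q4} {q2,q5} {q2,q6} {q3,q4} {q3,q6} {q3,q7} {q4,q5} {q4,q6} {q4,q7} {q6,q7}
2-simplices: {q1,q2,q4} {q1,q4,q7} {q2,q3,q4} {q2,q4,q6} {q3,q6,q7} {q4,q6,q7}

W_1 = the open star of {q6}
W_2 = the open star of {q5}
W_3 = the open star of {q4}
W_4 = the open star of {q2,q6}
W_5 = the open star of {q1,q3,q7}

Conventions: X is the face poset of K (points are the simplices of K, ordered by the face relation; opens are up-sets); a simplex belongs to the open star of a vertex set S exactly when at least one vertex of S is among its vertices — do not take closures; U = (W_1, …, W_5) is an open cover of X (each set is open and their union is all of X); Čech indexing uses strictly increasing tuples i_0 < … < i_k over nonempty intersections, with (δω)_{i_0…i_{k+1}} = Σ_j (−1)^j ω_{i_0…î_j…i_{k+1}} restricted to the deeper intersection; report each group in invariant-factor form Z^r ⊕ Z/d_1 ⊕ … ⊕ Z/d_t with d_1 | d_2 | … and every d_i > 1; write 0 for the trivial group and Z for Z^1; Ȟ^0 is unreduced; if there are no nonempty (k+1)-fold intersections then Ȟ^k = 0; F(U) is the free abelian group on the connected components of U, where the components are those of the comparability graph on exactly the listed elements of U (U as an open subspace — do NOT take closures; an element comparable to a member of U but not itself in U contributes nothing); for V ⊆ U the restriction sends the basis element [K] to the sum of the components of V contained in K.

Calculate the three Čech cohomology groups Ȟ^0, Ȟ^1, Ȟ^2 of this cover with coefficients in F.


nerve of the cover:
  W1={{q6},{q2,q6},{q3,q6},{q4,q6},{q6,q7},{q2,q4,q6},{q3,q6,q7},{q4,q6,q7}} W2={{q5},{q2,q5},{q4,q5}} W3={{q4},{q1,q4},{q2,q4},{q3,q4},{q4,q5},{q4,q6},{q4,q7},{q1,q2,q4},{q1,q4,q7},{q2,q3,q4},{q2,q4,q6},{q4,q6,q7}} W4={{q2},{q6},{q1,q2},{q2,q3},{q2,q4},{q2,q5},{q2,q6},{q3,q6},{q4,q6},{q6,q7},{q1,q2,q4},{q2,q3,q4},{q2,q4,q6},{q3,q6,q7},{q4,q6,q7}} W5={{q1},{q3},{q7},{q1,q2},{q1,q4},{q1,q7},{q2,q3},{q3,q4},{q3,q6},{q3,q7},{q4,q7},{q6,q7},{q1,q2,q4},{q1,q4,q7},{q2,q3,q4},{q3,q6,q7},{q4,q6,q7}}
  W13={{q4,q6},{q2,q4,q6},{q4,q6,q7}} W14={{q6},{q2,q6},{q3,q6},{q4,q6},{q6,q7},{q2,q4,q6},{q3,q6,q7},{q4,q6,q7}} W15={{q3,q6},{q6,q7},{q3,q6,q7},{q4,q6,q7}} W23={{q4,q5}} W24={{q2,q5}} W34={{q2,q4},{q4,q6},{q1,q2,q4},{q2,q3,q4},{q2,q4,q6},{q4,q6,q7}} W35={{q1,q4},{q3,q4},{q4,q7},{q1,q2,q4},{q1,q4,q7},{q2,q3,q4},{q4,q6,q7}} W45={{q1,q2},{q2,q3},{q3,q6},{q6,q7},{q1,q2,q4},{q2,q3,q4},{q3,q6,q7},{q4,q6,q7}}
  W134={{q4,q6},{q2,q4,q6},{q4,q6,q7}} W135={{q4,q6,q7}} W145={{q3,q6},{q6,q7},{q3,q6,q7},{q4,q6,q7}} W345={{q1,q2,q4},{q2,q3,q4},{q4,q6,q7}}
  W1345={{q4,q6,q7}}
components per intersection:
  W1: {{q6},{q2,q6},{q3,q6},{q4,q6},{q6,q7},{q2,q4,q6},{q3,q6,q7},{q4,q6,q7}}
  W2: {{q5},{q2,q5},{q4,q5}}
  W3: {{q4},{q1,q4},{q2,q4},{q3,q4},{q4,q5},{q4,q6},{q4,q7},{q1,q2,q4},{q1,q4,q7},{q2,q3,q4},{q2,q4,q6},{q4,q6,q7}}
  W4: {{q2},{q6},{q1,q2},{q2,q3},{q2,q4},{q2,q5},{q2,q6},{q3,q6},{q4,q6},{q6,q7},{q1,q2,q4},{q2,q3,q4},{q2,q4,q6},{q3,q6,q7},{q4,q6,q7}}
  W5: {{q1},{q3},{q7},{q1,q2},{q1,q4},{q1,q7},{q2,q3},{q3,q4},{q3,q6},{q3,q7},{q4,q7},{q6,q7},{q1,q2,q4},{q1,q4,q7},{q2,q3,q4},{q3,q6,q7},{q4,q6,q7}}
  W13: {{q4,q6},{q2,q4,q6},{q4,q6,q7}}
  W14: {{q6},{q2,q6},{q3,q6},{q4,q6},{q6,q7},{q2,q4,q6},{q3,q6,q7},{q4,q6,q7}}
  W15: {{q3,q6},{q6,q7},{q3,q6,q7},{q4,q6,q7}}
  W23: {{q4,q5}}
  W24: {{q2,q5}}
  W34: {{q2,q4},{q4,q6},{q1,q2,q4},{q2,q3,q4},{q2,q4,q6},{q4,q6,q7}}
  W35: {{q1,q4},{q4,q7},{q1,q2,q4},{q1,q4,q7},{q4,q6,q7}} {{q3,q4},{q2,q3,q4}}
  W45: {{q1,q2},{q1,q2,q4}} {{q2,q3},{q2,q3,q4}} {{q3,q6},{q6,q7},{q3,q6,q7},{q4,q6,q7}}
  W134: {{q4,q6},{q2,q4,q6},{q4,q6,q7}}
  W135: {{q4,q6,q7}}
  W145: {{q3,q6},{q6,q7},{q3,q6,q7},{q4,q6,q7}}
  W345: {{q1,q2,q4}} {{q2,q3,q4}} {{q4,q6,q7}}
  W1345: {{q4,q6,q7}}
C dims 5,11,6,1; δ0: rk 4, SNF 1^4; δ1: rk 5, SNF 1^5; δ2: rk 1, SNF 1^1
Ȟ^0 = (5 − 4) − 0 = 1, so Ȟ^0 ≅ Z
Ȟ^1 = (11 − 5) − 4 = 2, so Ȟ^1 ≅ Z^2
Ȟ^2 = (6 − 1) − 5 = 0, so Ȟ^2 ≅ 0

Ȟ^0 ≅ Z, Ȟ^1 ≅ Z^2, Ȟ^2 ≅ 0


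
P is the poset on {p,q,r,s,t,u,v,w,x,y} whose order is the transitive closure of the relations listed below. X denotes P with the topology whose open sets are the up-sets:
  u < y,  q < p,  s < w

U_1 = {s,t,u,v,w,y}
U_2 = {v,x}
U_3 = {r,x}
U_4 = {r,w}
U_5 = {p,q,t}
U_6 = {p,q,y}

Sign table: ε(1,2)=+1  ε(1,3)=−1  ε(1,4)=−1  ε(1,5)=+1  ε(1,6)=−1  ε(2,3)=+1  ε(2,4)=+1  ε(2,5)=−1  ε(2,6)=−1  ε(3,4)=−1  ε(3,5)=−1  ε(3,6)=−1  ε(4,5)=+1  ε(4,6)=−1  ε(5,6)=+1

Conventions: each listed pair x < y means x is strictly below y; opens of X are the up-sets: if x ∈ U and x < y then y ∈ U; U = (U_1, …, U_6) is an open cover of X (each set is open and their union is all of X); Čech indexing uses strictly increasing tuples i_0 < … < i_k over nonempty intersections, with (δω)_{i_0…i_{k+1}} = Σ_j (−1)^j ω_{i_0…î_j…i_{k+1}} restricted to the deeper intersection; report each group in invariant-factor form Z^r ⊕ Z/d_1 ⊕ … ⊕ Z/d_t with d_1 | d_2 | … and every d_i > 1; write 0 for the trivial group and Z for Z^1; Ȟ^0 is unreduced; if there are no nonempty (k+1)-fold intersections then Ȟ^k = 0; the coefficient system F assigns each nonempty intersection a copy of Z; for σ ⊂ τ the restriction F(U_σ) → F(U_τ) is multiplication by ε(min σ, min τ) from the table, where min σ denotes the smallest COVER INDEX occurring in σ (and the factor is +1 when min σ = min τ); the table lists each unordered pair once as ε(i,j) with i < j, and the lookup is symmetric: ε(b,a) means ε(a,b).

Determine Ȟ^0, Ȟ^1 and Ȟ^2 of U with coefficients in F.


nerve simplices:
  U12={v} U14={w} U15={t} U16={y} U23={x} U34={r} U56={p,q}
C dims 6,7; δ0: rk 6, SNF 1^5·2
degree 0: 6−6−0 = 0 → Ȟ^0 ≅ 0
degree 1: 7−0−6 = 1 plus torsion [2] → Ȟ^1 ≅ Z ⊕ Z/2
degree 2: 0−0−0 = 0 → Ȟ^2 ≅ 0

Ȟ^0 ≅ 0, Ȟ^1 ≅ Z ⊕ Z/2 and Ȟ^2 ≅ 0


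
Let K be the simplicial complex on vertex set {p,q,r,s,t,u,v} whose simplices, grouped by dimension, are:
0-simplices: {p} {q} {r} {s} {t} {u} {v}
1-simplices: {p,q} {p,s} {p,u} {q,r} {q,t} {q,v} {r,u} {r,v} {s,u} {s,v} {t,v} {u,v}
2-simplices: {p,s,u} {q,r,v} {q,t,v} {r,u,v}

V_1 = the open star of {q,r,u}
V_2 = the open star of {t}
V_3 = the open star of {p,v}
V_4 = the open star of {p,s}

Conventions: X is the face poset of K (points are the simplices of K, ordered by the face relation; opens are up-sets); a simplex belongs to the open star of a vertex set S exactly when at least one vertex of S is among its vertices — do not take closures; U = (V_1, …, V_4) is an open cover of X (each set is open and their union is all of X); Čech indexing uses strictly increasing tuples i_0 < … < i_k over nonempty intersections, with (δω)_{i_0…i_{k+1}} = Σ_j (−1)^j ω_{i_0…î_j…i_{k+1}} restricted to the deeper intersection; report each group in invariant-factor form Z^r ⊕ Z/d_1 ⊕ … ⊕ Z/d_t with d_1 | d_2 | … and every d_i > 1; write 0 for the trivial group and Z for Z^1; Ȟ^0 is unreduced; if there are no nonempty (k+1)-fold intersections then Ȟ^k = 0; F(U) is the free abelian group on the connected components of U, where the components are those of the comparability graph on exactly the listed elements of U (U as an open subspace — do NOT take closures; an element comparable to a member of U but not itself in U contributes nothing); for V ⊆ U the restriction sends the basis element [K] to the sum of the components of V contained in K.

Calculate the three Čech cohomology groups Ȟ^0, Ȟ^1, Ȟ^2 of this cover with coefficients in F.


nonempty intersections:
  V1={{q},{r},{u},{p,q},{p,u},{q,r},{q,t},{q,v},{r,u},{r,v},{s,u},{u,v},{p,s,u},{q,r,v},{q,t,v},{r,u,v}} V2={{t},{q,t},{t,v},{q,t,v}} V3={{p},{v},{p,q},{p,s},{p,u},{q,v},{r,v},{s,v},{t,v},{u,v},{p,s,u},{q,r,v},{q,t,v},{r,u,v}} V4={{p},{s},{p,q},{p,s},{p,u},{s,u},{s,v},{p,s,u}}
  V12={{q,t},{q,t,v}} V13={{p,q},{p,u},{q,v},{r,v},{u,v},{p,s,u},{q,r,v},{q,t,v},{r,u,v}} V14={{p,q},{p,u},{s,u},{p,s,u}} V23={{t,v},{q,t,v}} V34={{p},{p,q},{p,s},{p,u},{s,v},{p,s,u}}
  V123={{q,t,v}} V134={{p,q},{p,u},{p,s,u}}
components per intersection:
  V1: {{q},{r},{u},{p,q},{p,u},{q,r},{q,t},{q,v},{r,u},{r,v},{s,u},{u,v},{p,s,u},{q,r,v},{q,t,v},{r,u,v}}
  V2: {{t},{q,t},{t,v},{q,t,v}}
  V3: {{p},{p,q},{p,s},{p,u},{p,s,u}} {{v},{q,v},{r,v},{s,v},{t,v},{u,v},{q,r,v},{q,t,v},{r,u,v}}
  V4: {{p},{s},{p,q},{p,s},{p,u},{s,u},{s,v},{p,s,u}}
  V12: {{q,t},{q,t,v}}
  V13: {{p,q}} {{p,u},{p,s,u}} {{q,v},{r,v},{u,v},{q,r,v},{q,t,v},{r,u,v}}
  V14: {{p,q}} {{p,u},{s,u},{p,s,u}}
  V23: {{t,v},{q,t,v}}
  V34: {{p},{p,q},{p,s},{p,u},{p,s,u}} {{s,v}}
  V123: {{q,t,v}}
  V134: {{p,q}} {{p,u},{p,s,u}}
C dims 5,9,3; δ0: rk 4, SNF 1^4; δ1: rk 3, SNF 1^3
Ȟ^0: (5−4)−0=1 ⇒ Z
Ȟ^1: (9−3)−4=2 ⇒ Z^2
Ȟ^2: (3−0)−3=0 ⇒ 0

Ȟ^0 ≅ Z, Ȟ^1 ≅ Z^2 and Ȟ^2 ≅ 0


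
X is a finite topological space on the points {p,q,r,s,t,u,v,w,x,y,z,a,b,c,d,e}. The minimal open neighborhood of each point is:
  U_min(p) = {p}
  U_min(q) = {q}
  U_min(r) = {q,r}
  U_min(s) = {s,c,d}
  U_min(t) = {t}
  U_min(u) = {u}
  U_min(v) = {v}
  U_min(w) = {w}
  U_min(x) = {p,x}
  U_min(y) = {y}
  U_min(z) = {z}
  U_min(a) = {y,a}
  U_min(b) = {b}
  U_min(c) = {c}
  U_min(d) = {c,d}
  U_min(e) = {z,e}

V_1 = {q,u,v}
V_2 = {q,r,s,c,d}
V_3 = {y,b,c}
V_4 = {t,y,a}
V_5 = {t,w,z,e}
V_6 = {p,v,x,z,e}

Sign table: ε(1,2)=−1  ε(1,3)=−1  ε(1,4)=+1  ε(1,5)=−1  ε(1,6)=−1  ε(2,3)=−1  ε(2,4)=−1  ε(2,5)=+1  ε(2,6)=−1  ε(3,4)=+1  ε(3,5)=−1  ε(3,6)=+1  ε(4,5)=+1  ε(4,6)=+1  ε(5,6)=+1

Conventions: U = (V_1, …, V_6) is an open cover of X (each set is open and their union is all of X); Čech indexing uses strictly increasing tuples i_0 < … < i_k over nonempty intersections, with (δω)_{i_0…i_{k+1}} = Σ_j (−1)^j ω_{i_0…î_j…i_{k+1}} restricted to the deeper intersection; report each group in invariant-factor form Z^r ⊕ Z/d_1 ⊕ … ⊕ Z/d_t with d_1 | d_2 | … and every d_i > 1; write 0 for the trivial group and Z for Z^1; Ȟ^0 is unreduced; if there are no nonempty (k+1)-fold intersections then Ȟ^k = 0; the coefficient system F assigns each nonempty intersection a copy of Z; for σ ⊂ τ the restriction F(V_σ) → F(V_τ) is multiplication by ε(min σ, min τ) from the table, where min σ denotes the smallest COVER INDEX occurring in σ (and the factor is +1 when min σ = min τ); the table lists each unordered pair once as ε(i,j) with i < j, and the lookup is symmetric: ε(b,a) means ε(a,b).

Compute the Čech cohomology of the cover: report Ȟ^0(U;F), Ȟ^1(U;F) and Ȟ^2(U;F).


Ȟ^0 ≅ 0; Ȟ^1 ≅ Z/2; Ȟ^2 ≅ 0

cover nerve:
  V12={q} V16={v} V23={c} V34={y} V45={t} V56={z,e}
C dims 6,6; δ0: rk 6, SNF 1^5·2
Ȟ^0: (6−6)−0=0 ⇒ 0
Ȟ^1: (6−0)−6=0 plus torsion [2] ⇒ Z/2
Ȟ^2: (0−0)−0=0 ⇒ 0


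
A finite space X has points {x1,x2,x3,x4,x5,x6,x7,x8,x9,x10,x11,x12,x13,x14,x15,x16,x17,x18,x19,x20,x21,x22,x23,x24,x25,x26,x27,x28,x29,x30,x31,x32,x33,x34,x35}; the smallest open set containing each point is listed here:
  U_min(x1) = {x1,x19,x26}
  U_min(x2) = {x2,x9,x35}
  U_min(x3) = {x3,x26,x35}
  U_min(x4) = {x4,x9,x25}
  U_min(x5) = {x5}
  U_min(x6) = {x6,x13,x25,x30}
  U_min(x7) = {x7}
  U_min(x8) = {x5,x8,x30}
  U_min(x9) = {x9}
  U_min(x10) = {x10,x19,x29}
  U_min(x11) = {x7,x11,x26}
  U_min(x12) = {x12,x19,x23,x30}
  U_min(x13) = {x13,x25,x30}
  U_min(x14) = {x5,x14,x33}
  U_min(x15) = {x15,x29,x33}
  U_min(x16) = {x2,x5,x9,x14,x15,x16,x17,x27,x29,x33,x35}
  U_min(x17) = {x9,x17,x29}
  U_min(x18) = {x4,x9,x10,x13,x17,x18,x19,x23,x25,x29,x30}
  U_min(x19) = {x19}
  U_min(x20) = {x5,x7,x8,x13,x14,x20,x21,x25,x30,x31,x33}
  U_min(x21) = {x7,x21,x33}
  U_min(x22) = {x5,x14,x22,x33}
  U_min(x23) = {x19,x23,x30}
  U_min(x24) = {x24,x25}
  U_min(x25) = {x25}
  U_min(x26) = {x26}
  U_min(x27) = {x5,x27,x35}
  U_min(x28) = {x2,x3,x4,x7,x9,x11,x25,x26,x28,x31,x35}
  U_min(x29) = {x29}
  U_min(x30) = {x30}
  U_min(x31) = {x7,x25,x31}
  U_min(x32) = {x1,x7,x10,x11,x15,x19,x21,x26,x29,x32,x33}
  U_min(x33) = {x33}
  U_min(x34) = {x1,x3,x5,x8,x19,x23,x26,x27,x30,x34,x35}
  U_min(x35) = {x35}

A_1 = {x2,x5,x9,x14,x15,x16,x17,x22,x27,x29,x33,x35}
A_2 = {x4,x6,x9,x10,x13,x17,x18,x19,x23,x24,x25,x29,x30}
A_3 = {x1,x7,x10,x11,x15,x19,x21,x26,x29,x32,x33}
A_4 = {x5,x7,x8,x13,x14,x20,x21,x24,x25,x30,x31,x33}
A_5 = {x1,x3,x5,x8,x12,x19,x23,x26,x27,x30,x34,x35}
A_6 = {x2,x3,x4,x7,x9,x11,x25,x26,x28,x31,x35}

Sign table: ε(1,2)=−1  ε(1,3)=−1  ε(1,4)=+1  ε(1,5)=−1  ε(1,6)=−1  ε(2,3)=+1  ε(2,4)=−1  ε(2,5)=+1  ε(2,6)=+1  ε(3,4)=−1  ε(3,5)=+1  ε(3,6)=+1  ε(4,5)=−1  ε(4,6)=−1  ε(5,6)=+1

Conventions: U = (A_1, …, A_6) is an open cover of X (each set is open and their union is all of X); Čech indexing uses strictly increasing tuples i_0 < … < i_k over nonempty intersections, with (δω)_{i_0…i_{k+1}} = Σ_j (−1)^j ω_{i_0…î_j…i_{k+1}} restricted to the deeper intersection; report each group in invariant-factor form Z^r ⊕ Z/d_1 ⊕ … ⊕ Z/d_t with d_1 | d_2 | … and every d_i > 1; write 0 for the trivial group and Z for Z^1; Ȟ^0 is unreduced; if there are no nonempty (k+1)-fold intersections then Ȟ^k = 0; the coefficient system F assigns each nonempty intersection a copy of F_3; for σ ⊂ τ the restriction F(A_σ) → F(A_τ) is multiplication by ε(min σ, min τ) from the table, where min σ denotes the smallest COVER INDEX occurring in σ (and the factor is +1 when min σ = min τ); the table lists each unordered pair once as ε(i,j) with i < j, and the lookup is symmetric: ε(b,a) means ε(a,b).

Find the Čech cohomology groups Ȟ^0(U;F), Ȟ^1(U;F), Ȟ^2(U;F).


Ȟ^0 ≅ Z/3,  Ȟ^1 ≅ 0,  Ȟ^2 ≅ 0

cover nerve:
  A12={x9,x17,x29} A13={x15,x29,x33} A14={x5,x14,x33} A15={x5,x27,x35} A16={x2,x9,x35} A23={x10,x19,x29} A24={x13,x24,x25,x30} A25={x19,x23,x30} A26={x4,x9,x25} A34={x7,x21,x33} A35={x1,x19,x26} A36={x7,x11,x26} A45={x5,x8,x30} A46={x7,x25,x31} A56={x3,x26,x35}
  A123={x29} A126={x9} A134={x33} A145={x5} A156={x35} A235={x19} A245={x30} A246={x25} A346={x7} A356={x26}
C dims 6,15,10; δ0: rk_F3 5; δ1: rk_F3 10
Ȟ^0: (6−5)−0=1 ⇒ Z/3
Ȟ^1: (15−10)−5=0 ⇒ 0
Ȟ^2: (10−0)−10=0 ⇒ 0


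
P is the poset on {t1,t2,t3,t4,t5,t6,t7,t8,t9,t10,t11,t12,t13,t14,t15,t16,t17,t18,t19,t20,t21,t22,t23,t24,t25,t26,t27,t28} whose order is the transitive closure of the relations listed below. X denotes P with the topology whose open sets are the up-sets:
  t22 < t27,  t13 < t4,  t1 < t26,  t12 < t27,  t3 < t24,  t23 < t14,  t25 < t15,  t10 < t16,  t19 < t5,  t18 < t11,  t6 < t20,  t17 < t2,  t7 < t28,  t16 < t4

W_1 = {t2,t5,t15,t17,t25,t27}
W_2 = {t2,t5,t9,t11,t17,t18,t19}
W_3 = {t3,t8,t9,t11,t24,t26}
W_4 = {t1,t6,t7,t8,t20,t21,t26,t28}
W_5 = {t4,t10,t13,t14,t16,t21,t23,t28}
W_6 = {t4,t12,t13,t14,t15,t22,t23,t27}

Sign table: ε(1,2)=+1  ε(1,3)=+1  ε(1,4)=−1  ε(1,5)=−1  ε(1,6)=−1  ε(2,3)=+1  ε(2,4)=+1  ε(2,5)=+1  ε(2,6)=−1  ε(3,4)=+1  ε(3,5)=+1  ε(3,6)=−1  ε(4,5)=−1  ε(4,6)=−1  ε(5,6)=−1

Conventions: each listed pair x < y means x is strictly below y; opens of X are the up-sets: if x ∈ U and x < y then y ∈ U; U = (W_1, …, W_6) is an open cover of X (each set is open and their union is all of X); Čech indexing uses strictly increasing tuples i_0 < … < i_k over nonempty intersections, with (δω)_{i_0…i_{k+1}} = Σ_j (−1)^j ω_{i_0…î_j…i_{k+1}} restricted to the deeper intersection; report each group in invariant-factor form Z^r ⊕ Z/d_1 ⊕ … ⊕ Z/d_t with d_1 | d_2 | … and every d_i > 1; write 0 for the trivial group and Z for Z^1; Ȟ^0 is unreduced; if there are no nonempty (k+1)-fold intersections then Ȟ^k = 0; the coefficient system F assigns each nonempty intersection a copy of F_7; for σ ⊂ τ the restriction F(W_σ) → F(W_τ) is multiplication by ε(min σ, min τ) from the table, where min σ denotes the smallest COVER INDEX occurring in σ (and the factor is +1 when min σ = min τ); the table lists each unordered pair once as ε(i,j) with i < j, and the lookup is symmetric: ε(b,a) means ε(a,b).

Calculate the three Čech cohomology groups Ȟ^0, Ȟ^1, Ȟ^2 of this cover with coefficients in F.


Ȟ^0(U;F) ≅ 0; Ȟ^1(U;F) ≅ 0; Ȟ^2(U;F) ≅ 0

intersection data:
  W12={t2,t5,t17} W16={t15,t27} W23={t9,t11} W34={t8,t26} W45={t21,t28} W56={t4,t13,t14,t23}
C dims 6,6; δ0: rk_F7 6
Ȟ^0 = (6 − 6) − 0 = 0, so Ȟ^0 ≅ 0
Ȟ^1 = (6 − 0) − 6 = 0, so Ȟ^1 ≅ 0
Ȟ^2 = (0 − 0) − 0 = 0, so Ȟ^2 ≅ 0


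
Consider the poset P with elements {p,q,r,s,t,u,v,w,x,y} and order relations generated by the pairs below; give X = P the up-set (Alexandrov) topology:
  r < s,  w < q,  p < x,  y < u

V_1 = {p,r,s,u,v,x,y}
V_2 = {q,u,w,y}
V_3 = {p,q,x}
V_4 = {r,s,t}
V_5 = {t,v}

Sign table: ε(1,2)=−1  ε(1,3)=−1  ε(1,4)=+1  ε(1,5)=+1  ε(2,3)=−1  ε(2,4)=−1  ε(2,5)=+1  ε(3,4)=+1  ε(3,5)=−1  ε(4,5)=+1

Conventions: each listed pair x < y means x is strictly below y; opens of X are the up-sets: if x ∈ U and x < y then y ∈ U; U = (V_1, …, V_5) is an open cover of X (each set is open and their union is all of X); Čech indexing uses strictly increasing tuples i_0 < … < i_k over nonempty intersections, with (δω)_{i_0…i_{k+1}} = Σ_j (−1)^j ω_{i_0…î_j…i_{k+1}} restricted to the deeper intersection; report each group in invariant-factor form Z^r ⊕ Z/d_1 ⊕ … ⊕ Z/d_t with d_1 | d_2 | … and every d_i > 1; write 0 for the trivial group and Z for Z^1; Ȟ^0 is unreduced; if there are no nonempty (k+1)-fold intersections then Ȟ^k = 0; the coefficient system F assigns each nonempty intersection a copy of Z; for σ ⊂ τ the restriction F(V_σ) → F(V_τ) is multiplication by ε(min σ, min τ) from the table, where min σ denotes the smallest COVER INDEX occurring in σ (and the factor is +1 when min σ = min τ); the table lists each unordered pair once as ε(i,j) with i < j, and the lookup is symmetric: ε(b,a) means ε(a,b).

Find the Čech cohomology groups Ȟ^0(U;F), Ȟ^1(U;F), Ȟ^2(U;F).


Ȟ^0 = 0,  Ȟ^1 = Z ⊕ Z/2,  Ȟ^2 = 0

nerve of the cover:
  V12={u,y} V13={p,x} V14={r,s} V15={v} V23={q} V45={t}
C dims 5,6; δ0: rk 5, SNF 1^4·2
Ȟ^0 = (5 − 5) − 0 = 0, so Ȟ^0 ≅ 0
Ȟ^1 = (6 − 0) − 5 = 1 plus torsion [2], so Ȟ^1 ≅ Z ⊕ Z/2
Ȟ^2 = (0 − 0) − 0 = 0, so Ȟ^2 ≅ 0


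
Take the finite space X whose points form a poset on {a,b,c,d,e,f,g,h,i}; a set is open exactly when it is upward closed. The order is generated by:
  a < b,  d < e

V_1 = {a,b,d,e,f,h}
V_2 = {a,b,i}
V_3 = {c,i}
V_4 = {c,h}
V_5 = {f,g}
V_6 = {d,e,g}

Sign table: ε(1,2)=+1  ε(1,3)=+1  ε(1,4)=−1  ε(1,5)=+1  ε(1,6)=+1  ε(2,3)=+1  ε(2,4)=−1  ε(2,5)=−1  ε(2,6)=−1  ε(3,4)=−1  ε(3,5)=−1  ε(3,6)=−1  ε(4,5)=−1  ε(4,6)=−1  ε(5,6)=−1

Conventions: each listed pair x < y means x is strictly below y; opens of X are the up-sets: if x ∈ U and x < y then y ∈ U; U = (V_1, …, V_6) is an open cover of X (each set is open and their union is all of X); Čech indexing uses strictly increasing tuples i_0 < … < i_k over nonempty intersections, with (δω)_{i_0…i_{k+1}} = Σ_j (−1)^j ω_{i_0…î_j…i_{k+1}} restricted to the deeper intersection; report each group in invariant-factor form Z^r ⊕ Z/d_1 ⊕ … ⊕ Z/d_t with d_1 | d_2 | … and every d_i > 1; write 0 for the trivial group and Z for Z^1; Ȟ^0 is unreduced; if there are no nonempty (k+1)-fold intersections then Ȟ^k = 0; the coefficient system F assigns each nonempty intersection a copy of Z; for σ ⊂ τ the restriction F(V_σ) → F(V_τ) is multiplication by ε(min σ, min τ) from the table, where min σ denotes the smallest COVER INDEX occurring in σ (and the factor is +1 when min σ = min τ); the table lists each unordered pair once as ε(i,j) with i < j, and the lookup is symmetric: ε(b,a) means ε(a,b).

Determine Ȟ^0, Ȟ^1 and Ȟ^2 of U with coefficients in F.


nonempty intersections:
  V12={a,b} V14={h} V15={f} V16={d,e} V23={i} V34={c} V56={g}
C dims 6,7; δ0: rk 6, SNF 1^5·2
Ȟ^0: (6−6)−0=0 ⇒ 0
Ȟ^1: (7−0)−6=1 plus torsion [2] ⇒ Z ⊕ Z/2
Ȟ^2: (0−0)−0=0 ⇒ 0

Ȟ^0(U;F) ≅ 0; Ȟ^1(U;F) ≅ Z ⊕ Z/2; Ȟ^2(U;F) ≅ 0


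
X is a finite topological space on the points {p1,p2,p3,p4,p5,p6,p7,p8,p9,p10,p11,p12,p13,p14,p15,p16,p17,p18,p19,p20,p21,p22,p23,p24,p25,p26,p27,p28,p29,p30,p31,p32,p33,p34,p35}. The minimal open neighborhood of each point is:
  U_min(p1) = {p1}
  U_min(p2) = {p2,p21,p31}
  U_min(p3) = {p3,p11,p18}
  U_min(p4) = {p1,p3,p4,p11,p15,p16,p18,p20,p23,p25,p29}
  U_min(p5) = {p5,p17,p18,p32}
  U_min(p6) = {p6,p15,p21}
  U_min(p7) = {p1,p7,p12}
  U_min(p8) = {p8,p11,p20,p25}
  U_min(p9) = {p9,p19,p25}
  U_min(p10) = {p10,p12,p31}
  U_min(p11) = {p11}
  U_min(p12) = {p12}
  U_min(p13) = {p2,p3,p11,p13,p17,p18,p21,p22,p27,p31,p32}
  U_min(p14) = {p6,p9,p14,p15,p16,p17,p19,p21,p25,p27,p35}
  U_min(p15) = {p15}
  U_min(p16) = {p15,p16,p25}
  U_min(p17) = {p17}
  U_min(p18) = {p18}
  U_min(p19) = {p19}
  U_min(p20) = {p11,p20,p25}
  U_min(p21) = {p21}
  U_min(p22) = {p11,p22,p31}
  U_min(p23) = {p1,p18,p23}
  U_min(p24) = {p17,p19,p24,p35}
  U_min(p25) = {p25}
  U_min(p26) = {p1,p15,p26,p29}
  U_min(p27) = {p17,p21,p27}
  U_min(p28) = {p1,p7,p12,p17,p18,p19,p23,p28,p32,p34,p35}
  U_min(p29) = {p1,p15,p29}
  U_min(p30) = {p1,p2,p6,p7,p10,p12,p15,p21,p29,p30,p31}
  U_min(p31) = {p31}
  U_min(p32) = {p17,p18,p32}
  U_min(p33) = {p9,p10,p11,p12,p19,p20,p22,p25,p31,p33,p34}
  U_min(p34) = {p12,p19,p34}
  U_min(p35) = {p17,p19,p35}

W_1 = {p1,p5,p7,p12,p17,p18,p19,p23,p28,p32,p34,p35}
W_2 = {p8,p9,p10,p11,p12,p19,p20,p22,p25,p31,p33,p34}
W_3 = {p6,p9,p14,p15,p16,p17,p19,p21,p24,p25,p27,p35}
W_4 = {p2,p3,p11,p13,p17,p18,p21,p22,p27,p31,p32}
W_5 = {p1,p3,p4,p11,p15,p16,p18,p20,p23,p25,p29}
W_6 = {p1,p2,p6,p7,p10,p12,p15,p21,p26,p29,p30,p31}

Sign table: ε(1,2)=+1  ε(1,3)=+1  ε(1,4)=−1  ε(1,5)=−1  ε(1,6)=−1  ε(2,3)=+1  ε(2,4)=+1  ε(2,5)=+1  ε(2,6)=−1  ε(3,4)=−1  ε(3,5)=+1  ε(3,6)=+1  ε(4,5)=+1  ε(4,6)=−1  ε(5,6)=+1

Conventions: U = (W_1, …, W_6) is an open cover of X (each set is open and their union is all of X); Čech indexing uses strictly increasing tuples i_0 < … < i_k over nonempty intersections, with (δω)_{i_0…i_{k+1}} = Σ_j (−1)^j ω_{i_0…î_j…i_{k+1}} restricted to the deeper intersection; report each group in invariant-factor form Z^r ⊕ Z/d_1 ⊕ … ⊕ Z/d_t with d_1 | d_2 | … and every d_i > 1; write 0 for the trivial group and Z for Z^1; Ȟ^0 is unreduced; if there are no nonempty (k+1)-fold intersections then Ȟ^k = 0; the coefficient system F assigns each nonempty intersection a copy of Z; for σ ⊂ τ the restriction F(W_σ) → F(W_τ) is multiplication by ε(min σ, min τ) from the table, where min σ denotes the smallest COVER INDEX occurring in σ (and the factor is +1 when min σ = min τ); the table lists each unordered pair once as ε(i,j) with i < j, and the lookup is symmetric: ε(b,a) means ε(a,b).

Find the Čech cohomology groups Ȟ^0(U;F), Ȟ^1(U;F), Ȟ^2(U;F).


Ȟ^0(U;F) ≅ 0; Ȟ^1(U;F) ≅ Z/2; Ȟ^2(U;F) ≅ Z

intersection data:
  W12={p12,p19,p34} W13={p17,p19,p35} W14={p17,p18,p32} W15={p1,p18,p23} W16={p1,p7,p12} W23={p9,p19,p25} W24={p11,p22,p31} W25={p11,p20,p25} W26={p10,p12,p31} W34={p17,p21,p27} W35={p15,p16,p25} W36={p6,p15,p21} W45={p3,p11,p18} W46={p2,p21,p31} W56={p1,p15,p29}
  W123={p19} W126={p12} W134={p17} W145={p18} W156={p1} W235={p25} W245={p11} W246={p31} W346={p21} W356={p15}
C dims 6,15,10; δ0: rk 6, SNF 1^5·2; δ1: rk 9, SNF 1^9
Ȟ^0 = (6 − 6) − 0 = 0, so Ȟ^0 ≅ 0
Ȟ^1 = (15 − 9) − 6 = 0 plus torsion [2], so Ȟ^1 ≅ Z/2
Ȟ^2 = (10 − 0) − 9 = 1, so Ȟ^2 ≅ Z


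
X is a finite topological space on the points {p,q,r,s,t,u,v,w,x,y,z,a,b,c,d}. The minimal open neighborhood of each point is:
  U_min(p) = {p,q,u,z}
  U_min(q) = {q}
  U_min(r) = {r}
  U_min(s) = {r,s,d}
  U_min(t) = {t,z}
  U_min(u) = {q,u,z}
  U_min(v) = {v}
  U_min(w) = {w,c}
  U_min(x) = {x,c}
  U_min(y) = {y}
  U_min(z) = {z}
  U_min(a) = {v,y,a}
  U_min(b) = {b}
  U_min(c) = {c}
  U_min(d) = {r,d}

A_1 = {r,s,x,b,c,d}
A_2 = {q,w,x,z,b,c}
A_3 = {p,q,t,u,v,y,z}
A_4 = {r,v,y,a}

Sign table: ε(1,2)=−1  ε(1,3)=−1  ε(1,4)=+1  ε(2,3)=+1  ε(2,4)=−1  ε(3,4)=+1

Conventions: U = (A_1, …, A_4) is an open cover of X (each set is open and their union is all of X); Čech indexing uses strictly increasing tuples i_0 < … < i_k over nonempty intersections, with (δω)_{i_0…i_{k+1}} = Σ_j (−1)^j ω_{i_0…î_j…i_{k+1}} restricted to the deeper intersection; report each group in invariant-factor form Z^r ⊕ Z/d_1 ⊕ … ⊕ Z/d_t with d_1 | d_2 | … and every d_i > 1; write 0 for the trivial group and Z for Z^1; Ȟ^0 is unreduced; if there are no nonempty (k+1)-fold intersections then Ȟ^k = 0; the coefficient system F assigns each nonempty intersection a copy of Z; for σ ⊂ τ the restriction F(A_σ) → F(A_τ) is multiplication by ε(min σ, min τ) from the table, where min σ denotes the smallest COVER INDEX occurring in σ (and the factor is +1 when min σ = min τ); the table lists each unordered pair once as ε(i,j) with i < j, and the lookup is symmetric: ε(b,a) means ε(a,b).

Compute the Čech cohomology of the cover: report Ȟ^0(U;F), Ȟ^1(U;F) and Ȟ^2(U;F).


nerve of the cover:
  A12={x,b,c} A14={r} A23={q,z} A34={v,y}
C dims 4,4; δ0: rk 4, SNF 1^3·2
Ȟ^0 = (4 − 4) − 0 = 0, so Ȟ^0 ≅ 0
Ȟ^1 = (4 − 0) − 4 = 0 plus torsion [2], so Ȟ^1 ≅ Z/2
Ȟ^2 = (0 − 0) − 0 = 0, so Ȟ^2 ≅ 0

Ȟ^0(U;F) ≅ 0, Ȟ^1(U;F) ≅ Z/2 and Ȟ^2(U;F) ≅ 0
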